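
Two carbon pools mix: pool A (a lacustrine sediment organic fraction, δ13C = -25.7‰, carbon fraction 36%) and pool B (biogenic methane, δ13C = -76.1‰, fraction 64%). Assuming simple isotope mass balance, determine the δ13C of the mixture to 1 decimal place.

-58.0‰

δ_mix = f_A·δ_A + f_B·δ_B
δ_mix = 0.36 × (-25.7) + 0.64 × (-76.1)
δ_mix = -9.25 + -48.70 = -57.96‰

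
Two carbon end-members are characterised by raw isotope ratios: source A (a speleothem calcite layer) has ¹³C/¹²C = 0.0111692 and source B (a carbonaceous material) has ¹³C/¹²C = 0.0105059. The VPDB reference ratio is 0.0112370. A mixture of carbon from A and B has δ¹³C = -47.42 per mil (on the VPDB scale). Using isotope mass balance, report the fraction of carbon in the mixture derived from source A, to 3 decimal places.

δ_A = (0.0111692/0.0112370 − 1)×1000 = (0.993966 − 1)×1000 = -6.034 per mil
δ_B = (0.0105059/0.0112370 − 1)×1000 = (0.934938 − 1)×1000 = -65.062 per mil
f_A = (δ_mix − δ_B)/(δ_A − δ_B) = (-47.42 − (-65.062))/(-6.034 − (-65.062))
f_A = 17.642 / 59.028 = 0.2989

0.299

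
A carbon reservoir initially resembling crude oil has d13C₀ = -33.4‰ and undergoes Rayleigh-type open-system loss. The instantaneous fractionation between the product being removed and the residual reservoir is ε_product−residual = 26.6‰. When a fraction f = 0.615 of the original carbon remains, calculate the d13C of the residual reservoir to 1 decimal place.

-45.8‰

Rayleigh residual: δ_res = (δ₀ + 1000)·f^(α−1) − 1000
α = ε/1000 + 1 = 1.02660, so α − 1 = 0.02660
f^(α−1) = 0.615^(0.02660) = 0.987152
δ_res = (-33.4 + 1000) × 0.987152 − 1000 = 954.181 − 1000 = -45.82‰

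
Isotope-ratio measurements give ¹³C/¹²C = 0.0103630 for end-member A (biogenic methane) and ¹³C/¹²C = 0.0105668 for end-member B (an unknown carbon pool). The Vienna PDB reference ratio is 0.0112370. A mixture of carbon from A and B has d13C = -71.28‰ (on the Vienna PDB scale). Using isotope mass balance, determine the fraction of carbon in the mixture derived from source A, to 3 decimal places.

0.642

δ_A = (0.0103630/0.0112370 − 1)×1000 = (0.922221 − 1)×1000 = -77.779‰
δ_B = (0.0105668/0.0112370 − 1)×1000 = (0.940358 − 1)×1000 = -59.642‰
f_A = (δ_mix − δ_B)/(δ_A − δ_B) = (-71.28 − (-59.642))/(-77.779 − (-59.642))
f_A = -11.638 / -18.137 = 0.6417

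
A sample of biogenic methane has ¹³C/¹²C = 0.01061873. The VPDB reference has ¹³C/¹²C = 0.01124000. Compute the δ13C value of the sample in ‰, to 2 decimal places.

-55.27‰

δ13C = (R_sample / R_standard − 1) × 1000
R_sample / R_standard = 0.01061873 / 0.01124000 = 0.944727
δ13C = (0.944727 − 1) × 1000 = -55.273‰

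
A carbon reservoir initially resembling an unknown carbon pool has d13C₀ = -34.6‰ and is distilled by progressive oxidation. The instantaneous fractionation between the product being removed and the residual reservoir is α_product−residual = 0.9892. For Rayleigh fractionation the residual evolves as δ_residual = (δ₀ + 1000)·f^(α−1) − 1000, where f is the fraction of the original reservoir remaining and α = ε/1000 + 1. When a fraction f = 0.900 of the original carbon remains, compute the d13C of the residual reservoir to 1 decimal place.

Rayleigh residual: δ_res = (δ₀ + 1000)·f^(α−1) − 1000
α − 1 = -0.01080
f^(α−1) = 0.900^(-0.01080) = 1.001139
δ_res = (-34.6 + 1000) × 1.001139 − 1000 = 966.499 − 1000 = -33.50‰

-33.5‰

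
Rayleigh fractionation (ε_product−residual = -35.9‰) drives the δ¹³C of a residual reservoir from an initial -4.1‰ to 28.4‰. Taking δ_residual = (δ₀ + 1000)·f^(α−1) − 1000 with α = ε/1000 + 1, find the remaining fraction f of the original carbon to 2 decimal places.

α − 1 = ε/1000 = -0.0359
(δ_res + 1000)/(δ₀ + 1000) = (28.4 + 1000)/(-4.1 + 1000) = 1028.4/995.9 = 1.032634
f = 1.032634^(1/-0.0359) = exp(ln(1.032634)/-0.0359) = exp(0.03211/-0.0359)
f = exp(-0.8945) = 0.4088

0.41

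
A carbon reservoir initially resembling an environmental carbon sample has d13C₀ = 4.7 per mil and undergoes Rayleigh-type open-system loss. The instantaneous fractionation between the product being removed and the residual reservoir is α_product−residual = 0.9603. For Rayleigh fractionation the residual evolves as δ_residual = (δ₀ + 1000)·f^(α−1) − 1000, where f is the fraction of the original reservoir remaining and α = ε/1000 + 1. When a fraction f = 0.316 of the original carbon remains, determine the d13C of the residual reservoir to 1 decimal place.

Rayleigh residual: δ_res = (δ₀ + 1000)·f^(α−1) − 1000
α − 1 = -0.03970
f^(α−1) = 0.316^(-0.03970) = 1.046797
δ_res = (4.7 + 1000) × 1.046797 − 1000 = 1051.717 − 1000 = 51.72 per mil

51.7 per mil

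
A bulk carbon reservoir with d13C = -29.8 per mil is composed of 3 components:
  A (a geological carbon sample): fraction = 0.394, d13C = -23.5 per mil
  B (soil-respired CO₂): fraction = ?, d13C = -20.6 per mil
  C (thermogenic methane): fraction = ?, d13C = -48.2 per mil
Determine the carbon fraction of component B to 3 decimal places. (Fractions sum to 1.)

Let f_B and f_C be the unknown fractions; fractions sum to 1 so f_B + f_C = 0.606.
Mass balance: Σ fᵢ·δᵢ = δ_bulk ⇒ f_B·(-20.6) + f_C·(-48.2) = -29.8 − (-9.259) = -20.541
Substitute f_C = 0.606 − f_B:
f_B·(-20.6 − -48.2) = -20.541 − 0.606×(-48.2) = 8.668
f_B = 8.668 / 27.6 = 0.3141

0.314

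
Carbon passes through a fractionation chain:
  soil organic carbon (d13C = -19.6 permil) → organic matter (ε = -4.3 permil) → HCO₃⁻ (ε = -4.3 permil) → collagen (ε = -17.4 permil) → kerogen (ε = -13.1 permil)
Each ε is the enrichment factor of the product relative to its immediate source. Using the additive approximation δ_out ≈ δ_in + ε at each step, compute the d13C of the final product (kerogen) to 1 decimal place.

-58.7 permil

step 1: δ ≈ -19.6 + (-4.3) = -23.9 permil
step 2: δ ≈ -23.9 + (-4.3) = -28.2 permil
step 3: δ ≈ -28.2 + (-17.4) = -45.6 permil
step 4: δ ≈ -45.6 + (-13.1) = -58.7 permil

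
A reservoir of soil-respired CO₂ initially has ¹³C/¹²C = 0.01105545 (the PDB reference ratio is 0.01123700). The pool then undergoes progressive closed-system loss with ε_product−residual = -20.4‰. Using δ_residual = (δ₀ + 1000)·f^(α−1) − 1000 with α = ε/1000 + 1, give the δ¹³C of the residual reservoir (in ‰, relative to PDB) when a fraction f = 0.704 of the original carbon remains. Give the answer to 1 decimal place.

δ₀ = (0.01105545/0.01123700 − 1)×1000 = (0.983844 − 1)×1000 = -16.156‰
α − 1 = ε/1000 = -0.0204
f^(α−1) = 0.704^(-0.0204) = 1.007186
δ_res = (-16.156 + 1000) × 1.007186 − 1000 = 990.913 − 1000 = -9.09‰

-9.1‰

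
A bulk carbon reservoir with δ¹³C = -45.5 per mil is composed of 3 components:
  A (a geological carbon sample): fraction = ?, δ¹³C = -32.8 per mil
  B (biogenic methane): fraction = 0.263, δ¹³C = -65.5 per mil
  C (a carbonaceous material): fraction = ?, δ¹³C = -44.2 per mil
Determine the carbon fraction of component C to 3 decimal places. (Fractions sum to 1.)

Let f_C and f_A be the unknown fractions; fractions sum to 1 so f_C + f_A = 0.737.
Mass balance: Σ fᵢ·δᵢ = δ_bulk ⇒ f_C·(-44.2) + f_A·(-32.8) = -45.5 − (-17.227) = -28.273
Substitute f_A = 0.737 − f_C:
f_C·(-44.2 − -32.8) = -28.273 − 0.737×(-32.8) = -4.100
f_C = -4.100 / -11.4 = 0.3596

0.360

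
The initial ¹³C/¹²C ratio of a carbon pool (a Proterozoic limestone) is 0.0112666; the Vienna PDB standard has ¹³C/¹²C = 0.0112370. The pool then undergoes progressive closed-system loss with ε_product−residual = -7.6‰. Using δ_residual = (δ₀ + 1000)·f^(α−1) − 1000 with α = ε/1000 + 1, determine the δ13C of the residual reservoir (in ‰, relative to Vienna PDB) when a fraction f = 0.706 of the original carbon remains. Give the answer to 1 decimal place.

5.3‰

δ₀ = (0.0112666/0.0112370 − 1)×1000 = (1.002634 − 1)×1000 = 2.634‰
α − 1 = ε/1000 = -0.0076
f^(α−1) = 0.706^(-0.0076) = 1.002649
δ_res = (2.634 + 1000) × 1.002649 − 1000 = 1005.291 − 1000 = 5.29‰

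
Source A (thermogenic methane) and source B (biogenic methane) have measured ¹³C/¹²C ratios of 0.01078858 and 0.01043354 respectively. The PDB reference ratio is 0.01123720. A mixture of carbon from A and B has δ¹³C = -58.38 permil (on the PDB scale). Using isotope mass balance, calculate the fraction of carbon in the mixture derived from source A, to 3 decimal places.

δ_A = (0.01078858/0.01123720 − 1)×1000 = (0.960077 − 1)×1000 = -39.923 permil
δ_B = (0.01043354/0.01123720 − 1)×1000 = (0.928482 − 1)×1000 = -71.518 permil
f_A = (δ_mix − δ_B)/(δ_A − δ_B) = (-58.38 − (-71.518))/(-39.923 − (-71.518))
f_A = 13.138 / 31.595 = 0.4158

0.416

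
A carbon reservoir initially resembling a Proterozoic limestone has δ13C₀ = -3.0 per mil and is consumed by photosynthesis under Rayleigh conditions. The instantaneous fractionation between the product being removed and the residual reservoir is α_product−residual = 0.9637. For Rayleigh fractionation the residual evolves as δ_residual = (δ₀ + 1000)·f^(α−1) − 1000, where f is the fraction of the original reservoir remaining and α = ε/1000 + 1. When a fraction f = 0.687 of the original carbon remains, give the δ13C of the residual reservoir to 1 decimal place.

10.7 per mil

Rayleigh residual: δ_res = (δ₀ + 1000)·f^(α−1) − 1000
α − 1 = -0.03630
f^(α−1) = 0.687^(-0.03630) = 1.013721
δ_res = (-3.0 + 1000) × 1.013721 − 1000 = 1010.680 − 1000 = 10.68 per mil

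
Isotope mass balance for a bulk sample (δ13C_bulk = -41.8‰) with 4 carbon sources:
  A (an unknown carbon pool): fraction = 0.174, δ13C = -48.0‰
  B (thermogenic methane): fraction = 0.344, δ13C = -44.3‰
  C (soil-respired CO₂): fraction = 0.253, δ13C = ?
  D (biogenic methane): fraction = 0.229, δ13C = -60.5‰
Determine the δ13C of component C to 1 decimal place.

Isotope mass balance: δ_bulk = Σ fᵢ·δᵢ.
-41.8 = 0.174×(-48.0) + 0.344×(-44.3) + 0.253×δ_C + 0.229×(-60.5)
0.253·δ_C = -41.8 − (-37.446) = -4.354
δ_C = -4.354 / 0.253 = -17.21‰

-17.2‰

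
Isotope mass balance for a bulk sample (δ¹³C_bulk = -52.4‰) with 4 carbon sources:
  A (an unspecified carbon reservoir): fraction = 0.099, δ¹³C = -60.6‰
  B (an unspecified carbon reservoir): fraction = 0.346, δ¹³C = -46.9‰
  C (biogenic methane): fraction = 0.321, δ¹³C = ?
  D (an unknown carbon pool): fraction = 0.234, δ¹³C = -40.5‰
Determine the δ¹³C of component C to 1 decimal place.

Isotope mass balance: δ_bulk = Σ fᵢ·δᵢ.
-52.4 = 0.099×(-60.6) + 0.346×(-46.9) + 0.321×δ_C + 0.234×(-40.5)
0.321·δ_C = -52.4 − (-31.704) = -20.696
δ_C = -20.696 / 0.321 = -64.47‰

-64.5‰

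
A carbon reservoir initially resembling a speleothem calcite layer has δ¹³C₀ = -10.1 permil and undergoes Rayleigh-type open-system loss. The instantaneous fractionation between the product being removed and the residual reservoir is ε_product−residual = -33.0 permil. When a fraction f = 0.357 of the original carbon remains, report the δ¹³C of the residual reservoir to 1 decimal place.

24.1 permil

Rayleigh residual: δ_res = (δ₀ + 1000)·f^(α−1) − 1000
α = ε/1000 + 1 = 0.96700, so α − 1 = -0.03300
f^(α−1) = 0.357^(-0.03300) = 1.034575
δ_res = (-10.1 + 1000) × 1.034575 − 1000 = 1024.126 − 1000 = 24.13 permil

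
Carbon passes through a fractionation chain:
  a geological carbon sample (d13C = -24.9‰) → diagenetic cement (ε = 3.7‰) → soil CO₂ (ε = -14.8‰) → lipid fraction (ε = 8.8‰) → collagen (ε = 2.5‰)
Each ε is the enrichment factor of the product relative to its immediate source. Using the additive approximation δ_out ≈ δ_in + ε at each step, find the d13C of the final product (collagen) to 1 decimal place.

step 1: δ ≈ -24.9 + (3.7) = -21.2‰
step 2: δ ≈ -21.2 + (-14.8) = -36.0‰
step 3: δ ≈ -36.0 + (8.8) = -27.2‰
step 4: δ ≈ -27.2 + (2.5) = -24.7‰

-24.7‰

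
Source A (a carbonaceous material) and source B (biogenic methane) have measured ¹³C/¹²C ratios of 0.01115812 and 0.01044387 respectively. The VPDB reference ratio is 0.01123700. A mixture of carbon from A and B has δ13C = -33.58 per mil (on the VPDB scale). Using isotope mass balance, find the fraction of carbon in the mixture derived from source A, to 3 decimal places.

0.582

δ_A = (0.01115812/0.01123700 − 1)×1000 = (0.992980 − 1)×1000 = -7.020 per mil
δ_B = (0.01044387/0.01123700 − 1)×1000 = (0.929418 − 1)×1000 = -70.582 per mil
f_A = (δ_mix − δ_B)/(δ_A − δ_B) = (-33.58 − (-70.582))/(-7.020 − (-70.582))
f_A = 37.002 / 63.562 = 0.5821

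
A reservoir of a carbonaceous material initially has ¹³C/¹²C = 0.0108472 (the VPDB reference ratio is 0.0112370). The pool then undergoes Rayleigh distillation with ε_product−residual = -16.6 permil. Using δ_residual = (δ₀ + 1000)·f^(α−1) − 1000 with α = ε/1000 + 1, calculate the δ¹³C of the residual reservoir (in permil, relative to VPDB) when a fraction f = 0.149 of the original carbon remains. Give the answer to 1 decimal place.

-3.7 permil

δ₀ = (0.0108472/0.0112370 − 1)×1000 = (0.965311 − 1)×1000 = -34.689 permil
α − 1 = ε/1000 = -0.0166
f^(α−1) = 0.149^(-0.0166) = 1.032108
δ_res = (-34.689 + 1000) × 1.032108 − 1000 = 996.305 − 1000 = -3.69 permil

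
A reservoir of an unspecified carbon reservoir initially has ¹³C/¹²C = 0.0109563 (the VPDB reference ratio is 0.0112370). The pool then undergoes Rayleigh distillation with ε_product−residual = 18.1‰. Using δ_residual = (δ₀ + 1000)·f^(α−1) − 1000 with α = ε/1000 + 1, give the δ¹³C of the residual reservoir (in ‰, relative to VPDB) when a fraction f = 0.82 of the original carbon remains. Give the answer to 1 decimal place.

-28.5‰

δ₀ = (0.0109563/0.0112370 − 1)×1000 = (0.975020 − 1)×1000 = -24.980‰
α − 1 = ε/1000 = 0.0181
f^(α−1) = 0.82^(0.0181) = 0.996414
δ_res = (-24.980 + 1000) × 0.996414 − 1000 = 971.524 − 1000 = -28.48‰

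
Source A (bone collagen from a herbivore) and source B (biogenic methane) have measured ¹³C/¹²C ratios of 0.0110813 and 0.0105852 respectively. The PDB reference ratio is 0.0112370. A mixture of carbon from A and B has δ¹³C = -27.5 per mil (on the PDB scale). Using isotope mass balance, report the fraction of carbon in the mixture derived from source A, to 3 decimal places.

δ_A = (0.0110813/0.0112370 − 1)×1000 = (0.986144 − 1)×1000 = -13.856 per mil
δ_B = (0.0105852/0.0112370 − 1)×1000 = (0.941995 − 1)×1000 = -58.005 per mil
f_A = (δ_mix − δ_B)/(δ_A − δ_B) = (-27.5 − (-58.005))/(-13.856 − (-58.005))
f_A = 30.505 / 44.149 = 0.6910

0.691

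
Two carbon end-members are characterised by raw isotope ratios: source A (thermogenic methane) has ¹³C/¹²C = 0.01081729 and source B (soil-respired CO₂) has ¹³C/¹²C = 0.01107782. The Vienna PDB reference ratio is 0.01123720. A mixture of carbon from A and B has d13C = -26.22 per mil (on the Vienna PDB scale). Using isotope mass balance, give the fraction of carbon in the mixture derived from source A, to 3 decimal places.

0.519

δ_A = (0.01081729/0.01123720 − 1)×1000 = (0.962632 − 1)×1000 = -37.368 per mil
δ_B = (0.01107782/0.01123720 − 1)×1000 = (0.985817 − 1)×1000 = -14.183 per mil
f_A = (δ_mix − δ_B)/(δ_A − δ_B) = (-26.22 − (-14.183))/(-37.368 − (-14.183))
f_A = -12.037 / -23.185 = 0.5192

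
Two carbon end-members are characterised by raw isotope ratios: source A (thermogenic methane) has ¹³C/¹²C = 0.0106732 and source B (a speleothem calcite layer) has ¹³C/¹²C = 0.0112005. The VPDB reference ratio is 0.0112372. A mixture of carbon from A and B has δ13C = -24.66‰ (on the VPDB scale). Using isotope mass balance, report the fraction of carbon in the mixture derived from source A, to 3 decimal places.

δ_A = (0.0106732/0.0112372 − 1)×1000 = (0.949810 − 1)×1000 = -50.190‰
δ_B = (0.0112005/0.0112372 − 1)×1000 = (0.996734 − 1)×1000 = -3.266‰
f_A = (δ_mix − δ_B)/(δ_A − δ_B) = (-24.66 − (-3.266))/(-50.190 − (-3.266))
f_A = -21.394 / -46.925 = 0.4559

0.456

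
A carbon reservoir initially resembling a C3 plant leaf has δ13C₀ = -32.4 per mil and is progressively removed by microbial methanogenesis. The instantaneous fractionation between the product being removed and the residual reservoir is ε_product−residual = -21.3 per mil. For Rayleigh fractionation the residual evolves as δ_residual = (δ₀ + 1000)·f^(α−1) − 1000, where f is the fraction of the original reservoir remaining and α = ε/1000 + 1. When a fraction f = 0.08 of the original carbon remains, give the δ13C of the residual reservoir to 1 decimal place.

Rayleigh residual: δ_res = (δ₀ + 1000)·f^(α−1) − 1000
α = ε/1000 + 1 = 0.97870, so α − 1 = -0.02130
f^(α−1) = 0.08^(-0.02130) = 1.055271
δ_res = (-32.4 + 1000) × 1.055271 − 1000 = 1021.081 − 1000 = 21.08 per mil

21.1 per mil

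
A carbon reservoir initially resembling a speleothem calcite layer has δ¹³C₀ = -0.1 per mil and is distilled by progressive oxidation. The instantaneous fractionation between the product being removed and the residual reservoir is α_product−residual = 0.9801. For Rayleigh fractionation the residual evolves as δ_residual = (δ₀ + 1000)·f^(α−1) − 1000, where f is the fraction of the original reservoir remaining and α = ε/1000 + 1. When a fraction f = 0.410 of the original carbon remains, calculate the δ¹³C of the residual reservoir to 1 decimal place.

Rayleigh residual: δ_res = (δ₀ + 1000)·f^(α−1) − 1000
α − 1 = -0.01990
f^(α−1) = 0.410^(-0.01990) = 1.017901
δ_res = (-0.1 + 1000) × 1.017901 − 1000 = 1017.799 − 1000 = 17.80 per mil

17.8 per mil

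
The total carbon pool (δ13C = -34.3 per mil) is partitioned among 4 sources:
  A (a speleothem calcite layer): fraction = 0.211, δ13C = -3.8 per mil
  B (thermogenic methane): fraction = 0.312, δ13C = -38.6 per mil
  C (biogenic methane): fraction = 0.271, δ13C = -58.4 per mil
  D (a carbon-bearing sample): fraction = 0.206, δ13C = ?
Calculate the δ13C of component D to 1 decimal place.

-27.3 per mil

Isotope mass balance: δ_bulk = Σ fᵢ·δᵢ.
-34.3 = 0.211×(-3.8) + 0.312×(-38.6) + 0.271×(-58.4) + 0.206×δ_D
0.206·δ_D = -34.3 − (-28.671) = -5.629
δ_D = -5.629 / 0.206 = -27.32 per mil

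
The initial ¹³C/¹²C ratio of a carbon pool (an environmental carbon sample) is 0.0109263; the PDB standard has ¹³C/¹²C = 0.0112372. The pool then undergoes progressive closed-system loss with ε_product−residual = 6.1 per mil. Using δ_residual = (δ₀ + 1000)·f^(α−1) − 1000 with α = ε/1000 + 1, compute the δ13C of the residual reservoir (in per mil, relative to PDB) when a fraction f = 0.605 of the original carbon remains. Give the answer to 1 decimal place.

-30.6 per mil

δ₀ = (0.0109263/0.0112372 − 1)×1000 = (0.972333 − 1)×1000 = -27.667 per mil
α − 1 = ε/1000 = 0.0061
f^(α−1) = 0.605^(0.0061) = 0.996939
δ_res = (-27.667 + 1000) × 0.996939 − 1000 = 969.357 − 1000 = -30.64 per mil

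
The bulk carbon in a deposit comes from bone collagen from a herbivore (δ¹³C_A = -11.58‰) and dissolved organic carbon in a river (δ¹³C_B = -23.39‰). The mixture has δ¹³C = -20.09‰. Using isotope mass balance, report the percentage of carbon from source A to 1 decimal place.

δ_mix = f_A·δ_A + (1 − f_A)·δ_B  ⇒  f_A = (δ_mix − δ_B)/(δ_A − δ_B)
f_A = (-20.09 − (-23.39)) / (-11.58 − (-23.39))
f_A = 3.30 / 11.81 = 0.2794

27.9%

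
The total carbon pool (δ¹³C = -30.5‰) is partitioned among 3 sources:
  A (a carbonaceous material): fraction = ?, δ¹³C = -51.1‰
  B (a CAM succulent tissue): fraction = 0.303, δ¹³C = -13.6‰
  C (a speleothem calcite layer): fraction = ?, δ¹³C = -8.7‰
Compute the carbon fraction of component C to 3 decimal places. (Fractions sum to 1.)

0.218

Let f_C and f_A be the unknown fractions; fractions sum to 1 so f_C + f_A = 0.697.
Mass balance: Σ fᵢ·δᵢ = δ_bulk ⇒ f_C·(-8.7) + f_A·(-51.1) = -30.5 − (-4.121) = -26.379
Substitute f_A = 0.697 − f_C:
f_C·(-8.7 − -51.1) = -26.379 − 0.697×(-51.1) = 9.238
f_C = 9.238 / 42.4 = 0.2179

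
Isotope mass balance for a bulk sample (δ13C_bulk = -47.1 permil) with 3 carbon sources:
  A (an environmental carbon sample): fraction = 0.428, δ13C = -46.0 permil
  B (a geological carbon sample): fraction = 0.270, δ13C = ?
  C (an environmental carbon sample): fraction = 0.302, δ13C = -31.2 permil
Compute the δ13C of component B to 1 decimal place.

Isotope mass balance: δ_bulk = Σ fᵢ·δᵢ.
-47.1 = 0.428×(-46.0) + 0.270×δ_B + 0.302×(-31.2)
0.270·δ_B = -47.1 − (-29.110) = -17.990
δ_B = -17.990 / 0.270 = -66.63 permil

-66.6 permil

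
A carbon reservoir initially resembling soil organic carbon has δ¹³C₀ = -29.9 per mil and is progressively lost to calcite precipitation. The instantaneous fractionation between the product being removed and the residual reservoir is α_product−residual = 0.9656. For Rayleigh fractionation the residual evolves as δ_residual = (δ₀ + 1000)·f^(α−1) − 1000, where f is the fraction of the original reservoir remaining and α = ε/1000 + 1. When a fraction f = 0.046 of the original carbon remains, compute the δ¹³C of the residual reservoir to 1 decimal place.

78.5 per mil

Rayleigh residual: δ_res = (δ₀ + 1000)·f^(α−1) − 1000
α − 1 = -0.03440
f^(α−1) = 0.046^(-0.03440) = 1.111735
δ_res = (-29.9 + 1000) × 1.111735 − 1000 = 1078.494 − 1000 = 78.49 per mil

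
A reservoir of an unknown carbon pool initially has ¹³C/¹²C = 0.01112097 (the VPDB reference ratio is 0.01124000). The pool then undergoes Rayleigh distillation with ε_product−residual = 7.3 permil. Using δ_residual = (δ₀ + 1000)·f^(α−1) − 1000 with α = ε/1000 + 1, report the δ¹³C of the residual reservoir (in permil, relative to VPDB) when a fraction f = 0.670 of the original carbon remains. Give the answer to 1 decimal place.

-13.5 permil

δ₀ = (0.01112097/0.01124000 − 1)×1000 = (0.989410 − 1)×1000 = -10.590 permil
α − 1 = ε/1000 = 0.0073
f^(α−1) = 0.670^(0.0073) = 0.997081
δ_res = (-10.590 + 1000) × 0.997081 − 1000 = 986.522 − 1000 = -13.48 permil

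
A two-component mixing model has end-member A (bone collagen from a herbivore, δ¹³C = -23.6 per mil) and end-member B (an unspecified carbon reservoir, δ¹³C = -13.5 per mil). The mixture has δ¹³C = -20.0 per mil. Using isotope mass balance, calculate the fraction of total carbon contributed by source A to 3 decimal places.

δ_mix = f_A·δ_A + (1 − f_A)·δ_B  ⇒  f_A = (δ_mix − δ_B)/(δ_A − δ_B)
f_A = (-20.0 − (-13.5)) / (-23.6 − (-13.5))
f_A = -6.5 / -10.1 = 0.6436

0.644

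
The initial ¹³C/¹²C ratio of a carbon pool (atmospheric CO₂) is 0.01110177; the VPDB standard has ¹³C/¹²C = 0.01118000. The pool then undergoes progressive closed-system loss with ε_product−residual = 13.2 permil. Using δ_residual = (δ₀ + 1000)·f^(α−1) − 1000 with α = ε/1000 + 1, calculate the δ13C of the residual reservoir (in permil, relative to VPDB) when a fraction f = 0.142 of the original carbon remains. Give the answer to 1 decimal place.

δ₀ = (0.01110177/0.01118000 − 1)×1000 = (0.993003 − 1)×1000 = -6.997 permil
α − 1 = ε/1000 = 0.0132
f^(α−1) = 0.142^(0.0132) = 0.974564
δ_res = (-6.997 + 1000) × 0.974564 − 1000 = 967.744 − 1000 = -32.26 permil

-32.3 permil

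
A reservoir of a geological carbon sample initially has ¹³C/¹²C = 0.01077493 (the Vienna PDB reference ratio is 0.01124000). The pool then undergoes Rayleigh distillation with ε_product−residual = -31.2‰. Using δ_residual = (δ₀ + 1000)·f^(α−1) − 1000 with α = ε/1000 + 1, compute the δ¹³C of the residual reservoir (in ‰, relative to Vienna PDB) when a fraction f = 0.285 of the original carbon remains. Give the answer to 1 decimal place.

-3.1‰

δ₀ = (0.01077493/0.01124000 − 1)×1000 = (0.958624 − 1)×1000 = -41.376‰
α − 1 = ε/1000 = -0.0312
f^(α−1) = 0.285^(-0.0312) = 1.039941
δ_res = (-41.376 + 1000) × 1.039941 − 1000 = 996.912 − 1000 = -3.09‰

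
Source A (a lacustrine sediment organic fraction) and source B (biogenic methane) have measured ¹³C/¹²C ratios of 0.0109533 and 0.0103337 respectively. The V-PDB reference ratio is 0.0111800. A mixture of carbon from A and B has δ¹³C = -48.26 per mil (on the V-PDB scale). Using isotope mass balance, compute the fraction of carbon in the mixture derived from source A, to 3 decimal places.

δ_A = (0.0109533/0.0111800 − 1)×1000 = (0.979723 − 1)×1000 = -20.277 per mil
δ_B = (0.0103337/0.0111800 − 1)×1000 = (0.924302 − 1)×1000 = -75.698 per mil
f_A = (δ_mix − δ_B)/(δ_A − δ_B) = (-48.26 − (-75.698))/(-20.277 − (-75.698))
f_A = 27.438 / 55.420 = 0.4951

0.495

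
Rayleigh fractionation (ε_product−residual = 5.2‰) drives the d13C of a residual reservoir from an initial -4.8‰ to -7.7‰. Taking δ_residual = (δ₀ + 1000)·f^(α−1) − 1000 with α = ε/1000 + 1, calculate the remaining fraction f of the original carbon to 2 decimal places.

α − 1 = ε/1000 = 0.0052
(δ_res + 1000)/(δ₀ + 1000) = (-7.7 + 1000)/(-4.8 + 1000) = 992.3/995.2 = 0.997086
f = 0.997086^(1/0.0052) = exp(ln(0.997086)/0.0052) = exp(-0.00292/0.0052)
f = exp(-0.5612) = 0.5705

0.57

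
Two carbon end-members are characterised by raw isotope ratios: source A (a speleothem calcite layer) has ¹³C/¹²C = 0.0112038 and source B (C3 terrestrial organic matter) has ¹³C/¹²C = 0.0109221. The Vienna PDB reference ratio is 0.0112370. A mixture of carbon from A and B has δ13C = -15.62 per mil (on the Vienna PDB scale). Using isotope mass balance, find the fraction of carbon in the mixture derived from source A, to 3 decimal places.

δ_A = (0.0112038/0.0112370 − 1)×1000 = (0.997045 − 1)×1000 = -2.955 per mil
δ_B = (0.0109221/0.0112370 − 1)×1000 = (0.971977 − 1)×1000 = -28.023 per mil
f_A = (δ_mix − δ_B)/(δ_A − δ_B) = (-15.62 − (-28.023))/(-2.955 − (-28.023))
f_A = 12.403 / 25.069 = 0.4948

0.495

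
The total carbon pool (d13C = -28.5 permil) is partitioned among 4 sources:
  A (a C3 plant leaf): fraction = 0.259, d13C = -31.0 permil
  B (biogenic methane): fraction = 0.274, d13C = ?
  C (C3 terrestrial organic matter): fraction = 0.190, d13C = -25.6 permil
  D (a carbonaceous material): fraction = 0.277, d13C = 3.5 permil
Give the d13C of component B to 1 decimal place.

-60.5 permil

Isotope mass balance: δ_bulk = Σ fᵢ·δᵢ.
-28.5 = 0.259×(-31.0) + 0.274×δ_B + 0.190×(-25.6) + 0.277×(3.5)
0.274·δ_B = -28.5 − (-11.924) = -16.576
δ_B = -16.576 / 0.274 = -60.50 permil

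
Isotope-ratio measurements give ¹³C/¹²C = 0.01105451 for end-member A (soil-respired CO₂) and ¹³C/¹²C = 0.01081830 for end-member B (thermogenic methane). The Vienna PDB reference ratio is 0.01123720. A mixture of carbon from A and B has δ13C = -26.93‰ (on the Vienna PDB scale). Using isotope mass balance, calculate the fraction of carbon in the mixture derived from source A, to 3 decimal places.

δ_A = (0.01105451/0.01123720 − 1)×1000 = (0.983742 − 1)×1000 = -16.258‰
δ_B = (0.01081830/0.01123720 − 1)×1000 = (0.962722 − 1)×1000 = -37.278‰
f_A = (δ_mix − δ_B)/(δ_A − δ_B) = (-26.93 − (-37.278))/(-16.258 − (-37.278))
f_A = 10.348 / 21.020 = 0.4923

0.492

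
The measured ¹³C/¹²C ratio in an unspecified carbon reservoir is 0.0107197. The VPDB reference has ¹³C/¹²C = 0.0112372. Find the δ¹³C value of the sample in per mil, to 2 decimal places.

-46.05 per mil

δ¹³C = (R_sample / R_standard − 1) × 1000
R_sample / R_standard = 0.0107197 / 0.0112372 = 0.953948
δ¹³C = (0.953948 − 1) × 1000 = -46.052 per mil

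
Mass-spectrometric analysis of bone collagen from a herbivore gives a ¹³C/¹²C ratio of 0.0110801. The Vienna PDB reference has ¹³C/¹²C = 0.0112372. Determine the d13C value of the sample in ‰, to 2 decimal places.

-13.98‰

d13C = (R_sample / R_standard − 1) × 1000
R_sample / R_standard = 0.0110801 / 0.0112372 = 0.986020
d13C = (0.986020 − 1) × 1000 = -13.980‰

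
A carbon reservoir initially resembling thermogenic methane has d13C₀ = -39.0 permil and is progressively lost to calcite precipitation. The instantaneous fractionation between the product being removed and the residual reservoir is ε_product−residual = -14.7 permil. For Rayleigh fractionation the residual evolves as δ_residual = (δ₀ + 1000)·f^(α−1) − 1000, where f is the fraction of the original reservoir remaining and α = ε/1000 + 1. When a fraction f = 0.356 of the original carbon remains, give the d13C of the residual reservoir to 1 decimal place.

Rayleigh residual: δ_res = (δ₀ + 1000)·f^(α−1) − 1000
α = ε/1000 + 1 = 0.98530, so α − 1 = -0.01470
f^(α−1) = 0.356^(-0.01470) = 1.015298
δ_res = (-39.0 + 1000) × 1.015298 − 1000 = 975.702 − 1000 = -24.30 permil

-24.3 permil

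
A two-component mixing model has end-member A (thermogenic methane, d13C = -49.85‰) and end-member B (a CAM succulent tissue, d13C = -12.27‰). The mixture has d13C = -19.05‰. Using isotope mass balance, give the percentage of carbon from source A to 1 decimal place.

δ_mix = f_A·δ_A + (1 − f_A)·δ_B  ⇒  f_A = (δ_mix − δ_B)/(δ_A − δ_B)
f_A = (-19.05 − (-12.27)) / (-49.85 − (-12.27))
f_A = -6.78 / -37.58 = 0.1804

18.0%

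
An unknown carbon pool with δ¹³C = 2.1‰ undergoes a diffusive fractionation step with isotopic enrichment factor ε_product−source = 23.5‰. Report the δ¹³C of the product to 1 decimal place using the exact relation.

To first order, δ_product ≈ δ_source + ε = 25.6‰.
Exactly, δ_product = (δ_source + 1000)·(ε/1000 + 1) − 1000.
δ_product = (2.1 + 1000) × (23.5/1000 + 1) − 1000
δ_product = 25.65‰

25.6‰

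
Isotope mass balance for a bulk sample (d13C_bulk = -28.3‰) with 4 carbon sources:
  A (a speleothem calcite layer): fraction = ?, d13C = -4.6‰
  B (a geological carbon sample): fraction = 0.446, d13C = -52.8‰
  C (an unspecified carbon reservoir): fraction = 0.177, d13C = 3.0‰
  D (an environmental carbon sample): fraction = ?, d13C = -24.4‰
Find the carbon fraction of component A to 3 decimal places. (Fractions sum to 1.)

0.198

Let f_A and f_D be the unknown fractions; fractions sum to 1 so f_A + f_D = 0.377.
Mass balance: Σ fᵢ·δᵢ = δ_bulk ⇒ f_A·(-4.6) + f_D·(-24.4) = -28.3 − (-23.018) = -5.282
Substitute f_D = 0.377 − f_A:
f_A·(-4.6 − -24.4) = -5.282 − 0.377×(-24.4) = 3.917
f_A = 3.917 / 19.8 = 0.1978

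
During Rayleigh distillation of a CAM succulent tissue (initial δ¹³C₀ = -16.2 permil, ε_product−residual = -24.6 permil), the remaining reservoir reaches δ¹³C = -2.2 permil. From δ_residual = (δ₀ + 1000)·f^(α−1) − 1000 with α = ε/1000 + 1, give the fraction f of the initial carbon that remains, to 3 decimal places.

0.563

α − 1 = ε/1000 = -0.0246
(δ_res + 1000)/(δ₀ + 1000) = (-2.2 + 1000)/(-16.2 + 1000) = 997.8/983.8 = 1.014231
f = 1.014231^(1/-0.0246) = exp(ln(1.014231)/-0.0246) = exp(0.01413/-0.0246)
f = exp(-0.5744) = 0.5630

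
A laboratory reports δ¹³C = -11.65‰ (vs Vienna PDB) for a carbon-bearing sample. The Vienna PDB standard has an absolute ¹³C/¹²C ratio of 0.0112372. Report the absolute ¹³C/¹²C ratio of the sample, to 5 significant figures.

0.011106

R_sample = R_standard × (δ¹³C/1000 + 1)
R_sample = 0.0112372 × (-11.65/1000 + 1) = 0.0112372 × 0.988350
R_sample = 0.0111063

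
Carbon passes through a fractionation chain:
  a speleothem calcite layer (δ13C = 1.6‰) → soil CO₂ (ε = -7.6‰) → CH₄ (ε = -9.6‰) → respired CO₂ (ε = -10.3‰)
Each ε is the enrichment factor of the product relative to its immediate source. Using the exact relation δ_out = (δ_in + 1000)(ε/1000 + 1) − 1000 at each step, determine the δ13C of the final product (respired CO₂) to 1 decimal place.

-25.7‰

step 1: δ = (1.60 + 1000)·(-7.6/1000 + 1) − 1000 = -6.01‰
step 2: δ = (-6.01 + 1000)·(-9.6/1000 + 1) − 1000 = -15.55‰
step 3: δ = (-15.55 + 1000)·(-10.3/1000 + 1) − 1000 = -25.69‰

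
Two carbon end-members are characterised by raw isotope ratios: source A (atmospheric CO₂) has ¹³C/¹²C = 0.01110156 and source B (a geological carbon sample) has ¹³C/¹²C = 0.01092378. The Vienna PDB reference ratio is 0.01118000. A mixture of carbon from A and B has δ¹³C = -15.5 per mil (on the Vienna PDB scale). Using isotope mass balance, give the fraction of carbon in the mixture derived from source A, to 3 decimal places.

δ_A = (0.01110156/0.01118000 − 1)×1000 = (0.992984 − 1)×1000 = -7.016 per mil
δ_B = (0.01092378/0.01118000 − 1)×1000 = (0.977082 − 1)×1000 = -22.918 per mil
f_A = (δ_mix − δ_B)/(δ_A − δ_B) = (-15.5 − (-22.918))/(-7.016 − (-22.918))
f_A = 7.418 / 15.902 = 0.4665

0.466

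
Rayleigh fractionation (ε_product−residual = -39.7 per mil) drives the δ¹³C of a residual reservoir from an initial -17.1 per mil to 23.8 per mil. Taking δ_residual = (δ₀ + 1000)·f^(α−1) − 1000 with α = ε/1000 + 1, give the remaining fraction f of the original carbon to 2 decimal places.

α − 1 = ε/1000 = -0.0397
(δ_res + 1000)/(δ₀ + 1000) = (23.8 + 1000)/(-17.1 + 1000) = 1023.8/982.9 = 1.041612
f = 1.041612^(1/-0.0397) = exp(ln(1.041612)/-0.0397) = exp(0.04077/-0.0397)
f = exp(-1.0269) = 0.3581

0.36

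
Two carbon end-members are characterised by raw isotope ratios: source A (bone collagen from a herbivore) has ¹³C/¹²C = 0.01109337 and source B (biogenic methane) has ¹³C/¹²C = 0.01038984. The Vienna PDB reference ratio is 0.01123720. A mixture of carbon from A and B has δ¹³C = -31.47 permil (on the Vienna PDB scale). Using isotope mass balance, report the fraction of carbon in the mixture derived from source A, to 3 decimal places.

δ_A = (0.01109337/0.01123720 − 1)×1000 = (0.987201 − 1)×1000 = -12.799 permil
δ_B = (0.01038984/0.01123720 − 1)×1000 = (0.924593 − 1)×1000 = -75.407 permil
f_A = (δ_mix − δ_B)/(δ_A − δ_B) = (-31.47 − (-75.407))/(-12.799 − (-75.407))
f_A = 43.937 / 62.607 = 0.7018

0.702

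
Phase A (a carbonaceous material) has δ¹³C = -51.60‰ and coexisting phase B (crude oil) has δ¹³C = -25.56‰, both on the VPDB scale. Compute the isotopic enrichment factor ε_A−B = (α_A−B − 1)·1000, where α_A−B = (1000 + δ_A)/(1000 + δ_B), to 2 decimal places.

-26.72‰

α_A−B = (1000 + -51.60) / (1000 + -25.56) = 948.40 / 974.44 = 0.973277
ε_A−B = (0.973277 − 1) × 1000 = -26.723‰
(The approximation ε ≈ δ_A − δ_B would give -26.04‰.)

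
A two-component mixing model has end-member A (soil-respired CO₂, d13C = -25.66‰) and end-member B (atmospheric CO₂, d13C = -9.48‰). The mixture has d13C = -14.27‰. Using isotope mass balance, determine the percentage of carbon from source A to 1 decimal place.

29.6%

δ_mix = f_A·δ_A + (1 − f_A)·δ_B  ⇒  f_A = (δ_mix − δ_B)/(δ_A − δ_B)
f_A = (-14.27 − (-9.48)) / (-25.66 − (-9.48))
f_A = -4.79 / -16.18 = 0.2960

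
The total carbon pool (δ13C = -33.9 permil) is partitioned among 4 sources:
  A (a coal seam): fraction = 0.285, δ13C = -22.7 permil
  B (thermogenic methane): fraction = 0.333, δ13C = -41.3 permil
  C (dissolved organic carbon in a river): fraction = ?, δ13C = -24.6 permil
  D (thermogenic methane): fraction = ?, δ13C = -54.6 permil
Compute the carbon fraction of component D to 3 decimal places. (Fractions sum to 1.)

Let f_D and f_C be the unknown fractions; fractions sum to 1 so f_D + f_C = 0.382.
Mass balance: Σ fᵢ·δᵢ = δ_bulk ⇒ f_D·(-54.6) + f_C·(-24.6) = -33.9 − (-20.222) = -13.678
Substitute f_C = 0.382 − f_D:
f_D·(-54.6 − -24.6) = -13.678 − 0.382×(-24.6) = -4.280
f_D = -4.280 / -30.0 = 0.1427

0.143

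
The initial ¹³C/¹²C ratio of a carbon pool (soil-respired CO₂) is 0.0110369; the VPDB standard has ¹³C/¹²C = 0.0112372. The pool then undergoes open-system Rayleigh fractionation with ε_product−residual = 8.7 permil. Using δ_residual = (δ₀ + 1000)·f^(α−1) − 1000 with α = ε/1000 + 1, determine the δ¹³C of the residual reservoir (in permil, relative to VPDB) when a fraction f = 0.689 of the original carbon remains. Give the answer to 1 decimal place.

-21.0 permil

δ₀ = (0.0110369/0.0112372 − 1)×1000 = (0.982175 − 1)×1000 = -17.825 permil
α − 1 = ε/1000 = 0.0087
f^(α−1) = 0.689^(0.0087) = 0.996764
δ_res = (-17.825 + 1000) × 0.996764 − 1000 = 978.997 − 1000 = -21.00 permil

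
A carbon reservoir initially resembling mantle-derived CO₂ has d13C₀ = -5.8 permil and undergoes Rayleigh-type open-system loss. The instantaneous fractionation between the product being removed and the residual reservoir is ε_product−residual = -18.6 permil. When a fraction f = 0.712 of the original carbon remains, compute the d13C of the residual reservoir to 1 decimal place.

Rayleigh residual: δ_res = (δ₀ + 1000)·f^(α−1) − 1000
α = ε/1000 + 1 = 0.98140, so α − 1 = -0.01860
f^(α−1) = 0.712^(-0.01860) = 1.006338
δ_res = (-5.8 + 1000) × 1.006338 − 1000 = 1000.501 − 1000 = 0.50 permil

0.5 permil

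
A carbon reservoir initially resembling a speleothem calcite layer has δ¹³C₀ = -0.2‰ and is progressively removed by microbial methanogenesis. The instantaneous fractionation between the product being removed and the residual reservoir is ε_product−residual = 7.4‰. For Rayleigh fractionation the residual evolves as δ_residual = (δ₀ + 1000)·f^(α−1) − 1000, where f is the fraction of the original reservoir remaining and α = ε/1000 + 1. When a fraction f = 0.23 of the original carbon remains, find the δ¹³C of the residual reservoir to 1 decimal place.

Rayleigh residual: δ_res = (δ₀ + 1000)·f^(α−1) − 1000
α = ε/1000 + 1 = 1.00740, so α − 1 = 0.00740
f^(α−1) = 0.23^(0.00740) = 0.989183
δ_res = (-0.2 + 1000) × 0.989183 − 1000 = 988.985 − 1000 = -11.01‰

-11.0‰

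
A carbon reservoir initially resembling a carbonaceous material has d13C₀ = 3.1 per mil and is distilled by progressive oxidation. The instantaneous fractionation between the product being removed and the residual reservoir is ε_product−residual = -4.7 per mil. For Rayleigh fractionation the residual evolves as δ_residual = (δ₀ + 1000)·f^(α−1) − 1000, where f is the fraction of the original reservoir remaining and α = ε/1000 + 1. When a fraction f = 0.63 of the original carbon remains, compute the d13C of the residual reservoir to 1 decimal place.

Rayleigh residual: δ_res = (δ₀ + 1000)·f^(α−1) − 1000
α = ε/1000 + 1 = 0.99530, so α − 1 = -0.00470
f^(α−1) = 0.63^(-0.00470) = 1.002174
δ_res = (3.1 + 1000) × 1.002174 − 1000 = 1005.281 − 1000 = 5.28 per mil

5.3 per mil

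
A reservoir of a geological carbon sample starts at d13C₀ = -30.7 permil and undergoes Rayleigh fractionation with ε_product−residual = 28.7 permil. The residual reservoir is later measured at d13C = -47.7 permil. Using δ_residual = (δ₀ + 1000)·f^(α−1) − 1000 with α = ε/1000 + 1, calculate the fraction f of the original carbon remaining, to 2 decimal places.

α − 1 = ε/1000 = 0.0287
(δ_res + 1000)/(δ₀ + 1000) = (-47.7 + 1000)/(-30.7 + 1000) = 952.3/969.3 = 0.982462
f = 0.982462^(1/0.0287) = exp(ln(0.982462)/0.0287) = exp(-0.01769/0.0287)
f = exp(-0.6165) = 0.5398

0.54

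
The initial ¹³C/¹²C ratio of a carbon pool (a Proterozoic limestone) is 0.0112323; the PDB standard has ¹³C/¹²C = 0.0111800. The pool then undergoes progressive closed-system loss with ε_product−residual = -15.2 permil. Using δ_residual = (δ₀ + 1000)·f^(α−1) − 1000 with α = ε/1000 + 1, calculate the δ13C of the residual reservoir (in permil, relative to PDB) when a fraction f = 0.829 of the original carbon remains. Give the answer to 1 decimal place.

7.5 permil

δ₀ = (0.0112323/0.0111800 − 1)×1000 = (1.004678 − 1)×1000 = 4.678 permil
α − 1 = ε/1000 = -0.0152
f^(α−1) = 0.829^(-0.0152) = 1.002855
δ_res = (4.678 + 1000) × 1.002855 − 1000 = 1007.546 − 1000 = 7.55 permil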